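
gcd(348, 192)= 12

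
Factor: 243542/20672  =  377/32= 2^ ( - 5 )*13^1*29^1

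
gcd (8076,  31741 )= 1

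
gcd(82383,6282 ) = 3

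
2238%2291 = 2238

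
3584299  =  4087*877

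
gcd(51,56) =1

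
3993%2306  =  1687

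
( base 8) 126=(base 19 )4A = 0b1010110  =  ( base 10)86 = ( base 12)72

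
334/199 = 1 + 135/199 = 1.68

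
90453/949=95 + 298/949 = 95.31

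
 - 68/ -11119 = 68/11119 = 0.01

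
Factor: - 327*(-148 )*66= 3194136 = 2^3* 3^2*11^1*37^1 * 109^1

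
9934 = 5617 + 4317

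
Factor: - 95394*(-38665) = 2^1 * 3^1*5^1 *11^1 *13^1*19^1*37^1*1223^1 = 3688409010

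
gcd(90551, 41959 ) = 1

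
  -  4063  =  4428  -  8491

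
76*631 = 47956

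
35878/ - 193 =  - 35878/193 = -185.90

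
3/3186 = 1/1062 = 0.00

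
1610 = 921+689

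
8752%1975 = 852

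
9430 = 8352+1078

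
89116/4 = 22279=22279.00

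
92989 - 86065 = 6924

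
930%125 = 55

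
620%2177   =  620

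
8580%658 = 26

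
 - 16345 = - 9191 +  - 7154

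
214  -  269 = -55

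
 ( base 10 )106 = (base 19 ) 5b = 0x6a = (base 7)211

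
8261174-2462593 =5798581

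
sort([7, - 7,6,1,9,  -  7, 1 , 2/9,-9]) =[ - 9,-7,-7, 2/9,1,1,6,7, 9] 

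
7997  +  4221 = 12218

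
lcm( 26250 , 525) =26250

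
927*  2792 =2588184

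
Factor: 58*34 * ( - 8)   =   - 15776=- 2^5*17^1*29^1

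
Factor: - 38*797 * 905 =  - 2^1 * 5^1*19^1*181^1*797^1 = -27408830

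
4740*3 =14220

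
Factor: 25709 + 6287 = 31996 = 2^2*19^1* 421^1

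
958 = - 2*( - 479 )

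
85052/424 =200 + 63/106 = 200.59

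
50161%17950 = 14261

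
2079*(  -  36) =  - 74844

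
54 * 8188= 442152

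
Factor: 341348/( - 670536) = -2^(  -  1 ) * 3^ (  -  2) * 7^1*67^( - 1)*73^1 * 139^(-1 ) * 167^1= - 85337/167634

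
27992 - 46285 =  -18293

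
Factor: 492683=23^1 *31^1*691^1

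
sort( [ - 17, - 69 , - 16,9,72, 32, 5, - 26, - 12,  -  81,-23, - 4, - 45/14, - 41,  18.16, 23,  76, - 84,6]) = [ - 84, - 81, - 69,-41,-26, - 23,  -  17 , - 16, - 12, - 4, - 45/14, 5, 6, 9,18.16, 23,32,72, 76] 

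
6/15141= 2/5047 = 0.00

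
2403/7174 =2403/7174= 0.33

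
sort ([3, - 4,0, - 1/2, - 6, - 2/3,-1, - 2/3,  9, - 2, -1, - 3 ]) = [-6, - 4, - 3, - 2, - 1,-1, - 2/3, - 2/3, - 1/2, 0 , 3,9 ]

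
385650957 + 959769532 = 1345420489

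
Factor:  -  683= - 683^1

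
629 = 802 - 173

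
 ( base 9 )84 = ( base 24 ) 34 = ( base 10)76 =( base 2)1001100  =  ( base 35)26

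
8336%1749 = 1340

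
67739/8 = 67739/8 = 8467.38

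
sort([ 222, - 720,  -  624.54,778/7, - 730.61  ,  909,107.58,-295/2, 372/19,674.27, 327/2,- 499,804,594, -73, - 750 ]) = [-750, - 730.61, - 720,-624.54,-499,-295/2, - 73,372/19, 107.58 , 778/7,  327/2, 222, 594,674.27,804, 909]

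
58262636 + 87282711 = 145545347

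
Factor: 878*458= 402124 = 2^2*229^1*439^1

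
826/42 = 19 + 2/3 = 19.67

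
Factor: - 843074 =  - 2^1*191^1*2207^1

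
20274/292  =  10137/146 =69.43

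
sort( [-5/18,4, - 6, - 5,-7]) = [-7, - 6, -5, - 5/18, 4 ]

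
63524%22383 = 18758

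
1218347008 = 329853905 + 888493103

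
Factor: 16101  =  3^2*1789^1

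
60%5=0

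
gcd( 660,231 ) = 33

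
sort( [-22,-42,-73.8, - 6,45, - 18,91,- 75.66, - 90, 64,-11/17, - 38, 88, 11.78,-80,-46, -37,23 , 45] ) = [ - 90, - 80, - 75.66,-73.8, - 46, - 42, - 38, - 37, - 22, - 18,-6, - 11/17, 11.78, 23,45,45,64, 88, 91]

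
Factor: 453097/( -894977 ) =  -53^1*83^1*103^1*151^(  -  1 )*5927^(- 1)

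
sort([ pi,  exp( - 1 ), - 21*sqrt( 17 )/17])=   [ - 21*sqrt(17 )/17, exp( - 1),pi] 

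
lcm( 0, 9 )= 0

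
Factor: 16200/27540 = 10/17 = 2^1*5^1*17^( - 1 )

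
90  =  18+72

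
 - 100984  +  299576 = 198592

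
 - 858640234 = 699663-859339897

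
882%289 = 15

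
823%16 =7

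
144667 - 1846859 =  -1702192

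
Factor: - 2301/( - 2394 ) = 2^ (  -  1 )*3^( - 1)*7^( - 1 ) *13^1 *19^( - 1)*59^1 = 767/798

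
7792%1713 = 940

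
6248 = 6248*1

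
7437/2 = 7437/2= 3718.50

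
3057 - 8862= - 5805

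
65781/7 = 65781/7 = 9397.29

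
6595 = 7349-754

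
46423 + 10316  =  56739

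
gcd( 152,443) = 1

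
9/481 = 9/481=0.02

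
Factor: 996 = 2^2*3^1*83^1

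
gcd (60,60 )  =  60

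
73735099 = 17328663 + 56406436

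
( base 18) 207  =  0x28F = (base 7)1624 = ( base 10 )655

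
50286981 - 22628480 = 27658501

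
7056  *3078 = 21718368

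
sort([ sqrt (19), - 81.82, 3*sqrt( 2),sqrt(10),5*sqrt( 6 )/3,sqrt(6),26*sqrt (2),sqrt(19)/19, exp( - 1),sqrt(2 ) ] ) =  [ - 81.82,sqrt(19 ) /19, exp( - 1 ),sqrt(2) , sqrt( 6 ),sqrt(10), 5*sqrt( 6)/3,3*sqrt(2),sqrt(  19 )  ,  26*sqrt( 2)]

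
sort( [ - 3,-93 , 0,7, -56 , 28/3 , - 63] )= [ - 93, - 63,-56,-3, 0,7,28/3 ] 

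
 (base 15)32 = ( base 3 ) 1202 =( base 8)57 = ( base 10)47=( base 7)65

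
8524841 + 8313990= 16838831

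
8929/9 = 8929/9 = 992.11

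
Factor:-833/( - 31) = 7^2*17^1*31^( -1)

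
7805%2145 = 1370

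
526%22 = 20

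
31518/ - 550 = - 15759/275 = -  57.31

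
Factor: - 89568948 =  - 2^2*3^1*7^1*1066297^1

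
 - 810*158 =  -127980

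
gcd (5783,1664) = 1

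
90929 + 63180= 154109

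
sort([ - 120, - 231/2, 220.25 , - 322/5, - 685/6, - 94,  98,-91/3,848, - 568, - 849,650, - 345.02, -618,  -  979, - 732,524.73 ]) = [ - 979 , - 849 , - 732, - 618, - 568, - 345.02 , - 120, - 231/2,-685/6 , - 94,  -  322/5, - 91/3 , 98,220.25 , 524.73,650,848 ] 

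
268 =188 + 80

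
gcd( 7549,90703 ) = 1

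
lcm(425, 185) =15725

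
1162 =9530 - 8368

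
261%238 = 23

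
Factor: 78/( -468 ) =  - 1/6 = - 2^( - 1 )*3^( - 1)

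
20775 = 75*277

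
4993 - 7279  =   - 2286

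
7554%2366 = 456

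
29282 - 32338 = -3056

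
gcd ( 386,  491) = 1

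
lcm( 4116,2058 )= 4116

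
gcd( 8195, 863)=1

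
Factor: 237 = 3^1 * 79^1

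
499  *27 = 13473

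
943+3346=4289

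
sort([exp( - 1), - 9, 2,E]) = [ - 9,exp( -1 ),2 , E] 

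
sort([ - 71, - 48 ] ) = [  -  71,  -  48]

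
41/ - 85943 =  - 1+ 85902/85943 = -0.00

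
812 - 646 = 166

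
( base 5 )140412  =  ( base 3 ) 21212022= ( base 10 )5732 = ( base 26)8cc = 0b1011001100100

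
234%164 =70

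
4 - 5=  - 1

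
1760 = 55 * 32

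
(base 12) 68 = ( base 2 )1010000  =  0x50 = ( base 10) 80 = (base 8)120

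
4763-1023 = 3740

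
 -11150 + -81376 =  - 92526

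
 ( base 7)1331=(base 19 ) 17I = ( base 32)g0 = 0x200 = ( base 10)512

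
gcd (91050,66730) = 10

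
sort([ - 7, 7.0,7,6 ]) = [ - 7, 6, 7.0, 7 ]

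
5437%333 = 109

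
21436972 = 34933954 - 13496982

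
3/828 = 1/276=0.00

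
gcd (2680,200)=40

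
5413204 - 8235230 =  - 2822026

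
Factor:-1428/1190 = - 6/5 = - 2^1*3^1*5^ (- 1)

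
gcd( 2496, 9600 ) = 192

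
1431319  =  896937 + 534382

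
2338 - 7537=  - 5199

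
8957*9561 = 85637877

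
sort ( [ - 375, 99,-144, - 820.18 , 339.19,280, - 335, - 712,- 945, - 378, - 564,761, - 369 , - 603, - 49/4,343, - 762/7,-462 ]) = [-945, - 820.18, - 712, -603,- 564,  -  462, - 378, - 375, -369, - 335, - 144,-762/7,  -  49/4,99,280 , 339.19, 343, 761]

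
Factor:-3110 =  - 2^1*5^1  *311^1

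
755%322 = 111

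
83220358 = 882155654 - 798935296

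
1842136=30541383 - 28699247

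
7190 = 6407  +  783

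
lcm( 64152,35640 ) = 320760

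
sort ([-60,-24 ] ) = [-60, - 24]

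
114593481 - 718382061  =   - 603788580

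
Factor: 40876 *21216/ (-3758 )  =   - 2^6  *  3^1 * 11^1 * 13^1 * 17^1*929^1*1879^(  -  1) = -433612608/1879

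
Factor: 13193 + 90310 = 103503 = 3^1*34501^1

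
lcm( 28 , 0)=0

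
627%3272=627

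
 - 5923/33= - 180 + 17/33 = - 179.48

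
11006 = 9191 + 1815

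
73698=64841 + 8857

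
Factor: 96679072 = 2^5*7^1*431603^1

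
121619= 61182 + 60437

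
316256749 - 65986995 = 250269754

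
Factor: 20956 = 2^2*13^2*31^1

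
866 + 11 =877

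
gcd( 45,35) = 5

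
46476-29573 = 16903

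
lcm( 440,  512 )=28160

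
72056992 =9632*7481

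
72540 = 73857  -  1317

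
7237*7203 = 52128111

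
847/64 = 847/64 = 13.23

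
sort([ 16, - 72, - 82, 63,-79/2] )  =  [ - 82, - 72, - 79/2, 16, 63] 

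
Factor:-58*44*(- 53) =135256 = 2^3*11^1*29^1*53^1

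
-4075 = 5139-9214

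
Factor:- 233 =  - 233^1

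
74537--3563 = 78100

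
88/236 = 22/59 = 0.37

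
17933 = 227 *79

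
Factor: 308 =2^2*7^1  *11^1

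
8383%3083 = 2217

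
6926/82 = 84+19/41 = 84.46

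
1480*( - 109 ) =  - 161320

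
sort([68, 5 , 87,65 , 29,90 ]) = [5,29 , 65,  68,87,90 ] 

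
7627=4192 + 3435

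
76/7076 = 19/1769 = 0.01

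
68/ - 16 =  - 5 + 3/4 =- 4.25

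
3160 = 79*40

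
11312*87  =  984144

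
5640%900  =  240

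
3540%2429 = 1111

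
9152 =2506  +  6646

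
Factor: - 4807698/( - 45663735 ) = 2^1*5^( - 1)* 7^1*13^( - 1 )*37^( - 1) * 113^1*1013^1*6329^( - 1 ) = 1602566/15221245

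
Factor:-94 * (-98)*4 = 36848=2^4*7^2*47^1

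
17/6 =17/6 = 2.83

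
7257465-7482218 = - 224753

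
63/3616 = 63/3616 = 0.02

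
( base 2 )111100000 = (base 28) h4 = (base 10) 480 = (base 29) gg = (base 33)EI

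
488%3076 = 488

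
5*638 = 3190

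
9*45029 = 405261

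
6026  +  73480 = 79506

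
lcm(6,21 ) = 42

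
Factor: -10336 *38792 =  - 400954112 =-2^8*13^1*17^1*19^1*373^1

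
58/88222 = 29/44111 = 0.00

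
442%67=40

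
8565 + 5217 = 13782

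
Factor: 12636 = 2^2 * 3^5*13^1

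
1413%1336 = 77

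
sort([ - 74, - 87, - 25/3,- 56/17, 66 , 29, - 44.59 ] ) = [ - 87,- 74, - 44.59 , -25/3, -56/17, 29, 66]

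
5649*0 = 0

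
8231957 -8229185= 2772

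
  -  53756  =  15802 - 69558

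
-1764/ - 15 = 588/5 = 117.60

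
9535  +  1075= 10610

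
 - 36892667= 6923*( - 5329) 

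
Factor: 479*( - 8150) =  - 2^1*5^2*163^1*479^1 = - 3903850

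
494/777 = 494/777 = 0.64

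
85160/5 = 17032  =  17032.00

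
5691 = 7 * 813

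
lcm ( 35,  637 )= 3185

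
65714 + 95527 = 161241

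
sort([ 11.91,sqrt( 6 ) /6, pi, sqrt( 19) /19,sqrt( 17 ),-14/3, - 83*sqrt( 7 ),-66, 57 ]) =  [ - 83*sqrt( 7 ), - 66, - 14/3,sqrt( 19)/19,sqrt(6)/6 , pi, sqrt( 17),  11.91 , 57] 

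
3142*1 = 3142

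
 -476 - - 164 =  - 312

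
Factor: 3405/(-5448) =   -  5/8 = - 2^( - 3)*5^1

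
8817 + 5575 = 14392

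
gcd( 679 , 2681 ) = 7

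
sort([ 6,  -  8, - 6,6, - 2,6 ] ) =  [-8, - 6, - 2,  6,6, 6 ] 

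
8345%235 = 120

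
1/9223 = 1/9223 = 0.00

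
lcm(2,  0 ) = 0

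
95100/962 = 98 + 412/481=   98.86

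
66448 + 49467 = 115915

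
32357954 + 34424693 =66782647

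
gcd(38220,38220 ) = 38220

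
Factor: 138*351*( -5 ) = - 2^1*3^4 * 5^1 * 13^1*23^1 = - 242190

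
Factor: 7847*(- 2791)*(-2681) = 58716519337 = 7^2*19^1*59^1*383^1 * 2791^1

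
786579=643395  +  143184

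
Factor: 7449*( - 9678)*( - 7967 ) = 2^1 *3^2*13^1*31^1*191^1  *  257^1*1613^1 = 574352359074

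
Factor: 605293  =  13^1 * 101^1 * 461^1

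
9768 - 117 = 9651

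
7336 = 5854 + 1482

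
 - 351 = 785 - 1136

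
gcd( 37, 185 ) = 37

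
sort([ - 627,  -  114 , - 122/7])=[-627, -114, - 122/7] 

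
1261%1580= 1261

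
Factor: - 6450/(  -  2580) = 2^ ( - 1 )*5^1   =  5/2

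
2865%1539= 1326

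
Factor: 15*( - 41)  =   - 615= -  3^1*5^1*41^1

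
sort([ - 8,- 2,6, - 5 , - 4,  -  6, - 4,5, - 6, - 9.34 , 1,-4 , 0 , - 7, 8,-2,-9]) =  [ - 9.34, - 9, - 8, - 7 , - 6, - 6, - 5, - 4, - 4, - 4, - 2, - 2 , 0,1,5,  6, 8 ]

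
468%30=18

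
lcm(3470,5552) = 27760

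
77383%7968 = 5671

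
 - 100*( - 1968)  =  196800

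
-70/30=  - 7/3 = -2.33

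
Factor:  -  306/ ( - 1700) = 2^(- 1)*3^2*5^( - 2) = 9/50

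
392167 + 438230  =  830397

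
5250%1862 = 1526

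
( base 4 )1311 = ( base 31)3o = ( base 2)1110101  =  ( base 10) 117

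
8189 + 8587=16776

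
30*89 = 2670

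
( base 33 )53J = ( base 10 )5563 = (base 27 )7h1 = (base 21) ccj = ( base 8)12673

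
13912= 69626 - 55714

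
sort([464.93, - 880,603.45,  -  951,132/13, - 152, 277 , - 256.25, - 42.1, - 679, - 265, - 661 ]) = [ - 951, -880 , - 679,-661,-265, - 256.25 , - 152,  -  42.1,132/13,277,  464.93, 603.45 ]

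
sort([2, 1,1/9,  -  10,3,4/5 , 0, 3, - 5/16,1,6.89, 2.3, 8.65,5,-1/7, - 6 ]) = [ - 10, - 6 , - 5/16, - 1/7,0,1/9,4/5,1,  1,  2,2.3,3,  3, 5,6.89,  8.65 ]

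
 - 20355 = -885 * 23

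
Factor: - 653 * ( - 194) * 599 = 75882518 = 2^1 *97^1 * 599^1*653^1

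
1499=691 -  -808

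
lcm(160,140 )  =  1120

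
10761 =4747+6014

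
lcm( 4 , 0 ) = 0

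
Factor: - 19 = -19^1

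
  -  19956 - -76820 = 56864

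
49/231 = 7/33= 0.21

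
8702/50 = 4351/25 = 174.04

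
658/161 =4+2/23 = 4.09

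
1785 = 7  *255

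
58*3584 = 207872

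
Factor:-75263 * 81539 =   -  6136869757 = - 67^1*73^1*1031^1*1217^1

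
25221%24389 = 832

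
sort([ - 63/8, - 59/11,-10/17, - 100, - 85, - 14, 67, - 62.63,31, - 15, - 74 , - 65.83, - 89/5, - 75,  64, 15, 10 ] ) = [ - 100  , - 85, - 75, - 74 , - 65.83,-62.63, - 89/5 , - 15, - 14, - 63/8, - 59/11, - 10/17,10, 15, 31,64,67]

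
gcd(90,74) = 2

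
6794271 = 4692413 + 2101858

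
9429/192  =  49+7/64 = 49.11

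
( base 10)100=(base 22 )4C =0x64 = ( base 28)3g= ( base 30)3A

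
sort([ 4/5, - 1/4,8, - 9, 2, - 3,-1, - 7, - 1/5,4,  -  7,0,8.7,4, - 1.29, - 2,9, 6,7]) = [ - 9,-7, - 7, - 3, - 2, - 1.29, - 1, - 1/4, - 1/5,0,4/5,2,4 , 4,6,7, 8,8.7, 9]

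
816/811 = 816/811 = 1.01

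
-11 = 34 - 45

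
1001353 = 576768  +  424585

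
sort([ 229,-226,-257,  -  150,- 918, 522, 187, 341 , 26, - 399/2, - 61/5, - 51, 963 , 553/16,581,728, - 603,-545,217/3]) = [-918, -603,-545, - 257, - 226, -399/2, - 150 , - 51, - 61/5,26, 553/16,217/3 , 187,229 , 341,522,  581,728,  963] 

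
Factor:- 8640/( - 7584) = 2^1*3^2*5^1*79^(-1)=90/79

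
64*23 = 1472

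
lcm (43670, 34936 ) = 174680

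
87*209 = 18183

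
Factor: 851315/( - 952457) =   -  5^1*11^(  -  1)*86587^(  -  1 )*170263^1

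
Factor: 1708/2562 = 2/3 = 2^1*3^(-1)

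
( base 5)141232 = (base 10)5817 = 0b1011010111001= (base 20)EAH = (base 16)16B9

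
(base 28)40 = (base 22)52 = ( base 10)112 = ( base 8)160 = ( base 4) 1300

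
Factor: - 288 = - 2^5 * 3^2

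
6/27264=1/4544 = 0.00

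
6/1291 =6/1291 = 0.00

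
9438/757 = 12 + 354/757  =  12.47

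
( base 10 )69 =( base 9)76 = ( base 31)27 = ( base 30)29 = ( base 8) 105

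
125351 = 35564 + 89787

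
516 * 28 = 14448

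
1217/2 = 608 + 1/2 = 608.50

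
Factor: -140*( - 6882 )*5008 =2^7*3^1*5^1*7^1*31^1*37^1*313^1 = 4825107840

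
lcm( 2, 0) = 0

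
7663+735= 8398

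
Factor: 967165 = 5^1*193433^1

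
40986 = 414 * 99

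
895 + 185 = 1080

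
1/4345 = 1/4345= 0.00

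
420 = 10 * 42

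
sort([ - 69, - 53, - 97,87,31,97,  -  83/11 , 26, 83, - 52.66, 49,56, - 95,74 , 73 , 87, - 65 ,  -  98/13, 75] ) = [ -97, - 95, - 69 ,  -  65,-53, - 52.66, - 83/11,-98/13,26,31, 49, 56, 73,74 , 75,  83,87,87,97 ] 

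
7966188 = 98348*81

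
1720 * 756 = 1300320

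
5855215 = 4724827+1130388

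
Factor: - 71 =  - 71^1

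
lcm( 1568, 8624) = 17248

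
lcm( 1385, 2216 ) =11080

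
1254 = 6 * 209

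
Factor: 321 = 3^1*107^1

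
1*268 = 268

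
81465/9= 9051 + 2/3 =9051.67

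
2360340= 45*52452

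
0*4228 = 0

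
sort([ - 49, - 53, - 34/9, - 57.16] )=[ - 57.16, - 53, - 49,- 34/9]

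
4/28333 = 4/28333 = 0.00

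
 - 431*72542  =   - 31265602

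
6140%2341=1458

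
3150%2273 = 877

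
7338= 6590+748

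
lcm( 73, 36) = 2628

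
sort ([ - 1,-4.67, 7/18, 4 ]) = [ -4.67,-1,7/18,4 ] 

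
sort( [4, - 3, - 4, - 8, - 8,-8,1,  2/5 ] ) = [ - 8, - 8,-8, - 4, - 3,  2/5, 1, 4 ]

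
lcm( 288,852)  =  20448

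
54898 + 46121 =101019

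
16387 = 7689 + 8698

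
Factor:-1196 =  - 2^2*13^1*23^1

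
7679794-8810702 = -1130908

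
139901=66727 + 73174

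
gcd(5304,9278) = 2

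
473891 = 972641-498750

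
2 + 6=8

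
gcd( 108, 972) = 108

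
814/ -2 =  - 407/1=- 407.00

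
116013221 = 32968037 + 83045184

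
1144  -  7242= - 6098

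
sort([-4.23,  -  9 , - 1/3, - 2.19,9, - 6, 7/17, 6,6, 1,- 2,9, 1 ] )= [ - 9, - 6, - 4.23, - 2.19,- 2, - 1/3,7/17 , 1, 1,  6, 6, 9 , 9] 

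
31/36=31/36  =  0.86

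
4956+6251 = 11207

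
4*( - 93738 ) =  - 374952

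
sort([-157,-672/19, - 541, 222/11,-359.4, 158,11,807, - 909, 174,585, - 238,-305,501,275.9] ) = [ - 909, - 541,-359.4, - 305, - 238, - 157,-672/19,11,222/11,158, 174, 275.9 , 501,585,807]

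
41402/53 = 41402/53 = 781.17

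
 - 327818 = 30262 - 358080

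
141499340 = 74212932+67286408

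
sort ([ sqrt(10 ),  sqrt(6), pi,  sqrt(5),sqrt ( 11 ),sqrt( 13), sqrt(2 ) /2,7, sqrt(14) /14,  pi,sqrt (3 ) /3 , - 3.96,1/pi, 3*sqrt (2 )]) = [ - 3.96,  sqrt(14 )/14,1/pi, sqrt(3 )/3, sqrt (2 )/2,sqrt( 5 ), sqrt( 6),pi, pi , sqrt ( 10 ), sqrt (11 ),sqrt(13) , 3*sqrt( 2), 7]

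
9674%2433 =2375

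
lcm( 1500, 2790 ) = 139500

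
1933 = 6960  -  5027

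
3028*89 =269492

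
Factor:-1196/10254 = - 2^1*3^( - 1) * 13^1*23^1*1709^( - 1 )  =  - 598/5127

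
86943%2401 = 507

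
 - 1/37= - 1/37 = - 0.03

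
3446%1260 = 926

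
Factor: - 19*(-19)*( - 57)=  - 3^1*19^3 = - 20577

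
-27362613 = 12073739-39436352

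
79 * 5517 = 435843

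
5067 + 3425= 8492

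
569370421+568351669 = 1137722090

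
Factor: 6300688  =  2^4*31^1*12703^1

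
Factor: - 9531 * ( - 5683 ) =54164673=3^3*353^1 * 5683^1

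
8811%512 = 107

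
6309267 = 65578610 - 59269343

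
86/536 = 43/268 = 0.16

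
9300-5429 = 3871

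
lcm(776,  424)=41128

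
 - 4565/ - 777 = 5+680/777= 5.88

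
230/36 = 115/18 = 6.39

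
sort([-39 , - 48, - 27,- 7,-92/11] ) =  [ - 48,-39, - 27, - 92/11, -7 ] 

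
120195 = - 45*( - 2671)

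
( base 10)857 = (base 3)1011202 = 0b1101011001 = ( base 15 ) 3c2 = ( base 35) OH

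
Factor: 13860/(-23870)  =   - 2^1*3^2*31^(-1 ) = - 18/31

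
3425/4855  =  685/971 = 0.71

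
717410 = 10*71741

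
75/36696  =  25/12232= 0.00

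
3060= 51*60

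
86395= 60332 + 26063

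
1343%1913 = 1343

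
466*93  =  43338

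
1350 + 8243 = 9593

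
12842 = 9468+3374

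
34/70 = 17/35=0.49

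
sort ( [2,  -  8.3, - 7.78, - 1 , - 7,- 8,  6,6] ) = [ - 8.3,-8, - 7.78,-7 ,-1,  2, 6,6 ]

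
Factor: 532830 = 2^1*3^1  *  5^1*17761^1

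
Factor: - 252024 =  - 2^3*3^1 *10501^1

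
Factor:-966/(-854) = 69/61 = 3^1*23^1*61^( - 1)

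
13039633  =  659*19787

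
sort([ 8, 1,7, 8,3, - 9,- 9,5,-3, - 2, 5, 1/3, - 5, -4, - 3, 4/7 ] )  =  [-9, - 9, - 5, - 4,-3, - 3, - 2,1/3, 4/7,1,3,5, 5,  7,8,8] 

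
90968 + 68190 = 159158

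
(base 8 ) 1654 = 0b1110101100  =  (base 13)574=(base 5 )12230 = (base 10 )940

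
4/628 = 1/157 = 0.01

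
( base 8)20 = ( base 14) 12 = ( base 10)16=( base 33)G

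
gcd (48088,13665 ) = 1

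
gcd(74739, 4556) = 1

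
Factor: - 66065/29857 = -5^1*181^1*409^( - 1 ) = - 905/409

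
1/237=1/237=0.00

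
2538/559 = 4 + 302/559 = 4.54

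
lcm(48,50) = 1200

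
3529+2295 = 5824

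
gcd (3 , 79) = 1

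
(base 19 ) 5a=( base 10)105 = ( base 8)151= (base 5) 410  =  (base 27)3o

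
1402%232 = 10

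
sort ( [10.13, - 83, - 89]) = [ - 89, - 83,10.13] 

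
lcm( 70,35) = 70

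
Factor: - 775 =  -5^2*31^1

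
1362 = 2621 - 1259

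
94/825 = 94/825   =  0.11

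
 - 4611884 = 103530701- 108142585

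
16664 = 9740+6924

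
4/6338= 2/3169 = 0.00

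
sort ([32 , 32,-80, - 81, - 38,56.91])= [-81, - 80, - 38,32, 32,56.91 ] 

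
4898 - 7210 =  -  2312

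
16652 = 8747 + 7905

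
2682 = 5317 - 2635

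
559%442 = 117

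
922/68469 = 922/68469 = 0.01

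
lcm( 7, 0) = 0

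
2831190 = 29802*95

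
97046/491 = 97046/491= 197.65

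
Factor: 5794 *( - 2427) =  - 14062038 = - 2^1 * 3^1*809^1*2897^1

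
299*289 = 86411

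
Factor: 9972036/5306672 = 2493009/1326668=2^( - 2 )*3^2 * 7^( - 1 )*19^1*61^1*239^1*47381^ ( - 1)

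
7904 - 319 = 7585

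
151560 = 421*360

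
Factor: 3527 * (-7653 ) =-26992131  =  -3^1*2551^1*3527^1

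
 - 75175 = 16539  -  91714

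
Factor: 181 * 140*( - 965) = -2^2*5^2*7^1*181^1 * 193^1 =- 24453100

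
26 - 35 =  - 9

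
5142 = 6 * 857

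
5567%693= 23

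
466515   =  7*66645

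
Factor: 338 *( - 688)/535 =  - 2^5*5^( - 1) * 13^2*43^1* 107^( - 1 ) = - 232544/535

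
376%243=133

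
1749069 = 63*27763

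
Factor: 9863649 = 3^2*1095961^1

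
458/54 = 8 + 13/27=8.48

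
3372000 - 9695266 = - 6323266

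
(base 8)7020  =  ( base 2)111000010000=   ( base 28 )4GG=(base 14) 1452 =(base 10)3600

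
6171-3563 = 2608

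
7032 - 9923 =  - 2891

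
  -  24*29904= - 717696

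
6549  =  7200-651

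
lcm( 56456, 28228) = 56456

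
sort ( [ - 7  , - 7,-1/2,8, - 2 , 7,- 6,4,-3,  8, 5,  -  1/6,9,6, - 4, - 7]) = [-7 , - 7, -7, - 6 ,-4, - 3 , - 2,-1/2, -1/6,4  ,  5,6 , 7, 8,8,9 ]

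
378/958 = 189/479 = 0.39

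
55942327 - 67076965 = -11134638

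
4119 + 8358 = 12477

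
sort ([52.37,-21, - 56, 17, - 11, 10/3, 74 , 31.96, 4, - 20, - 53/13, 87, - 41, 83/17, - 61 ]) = [ - 61, -56,-41, - 21, - 20, - 11, - 53/13, 10/3, 4, 83/17,  17  ,  31.96,52.37, 74,87 ] 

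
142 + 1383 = 1525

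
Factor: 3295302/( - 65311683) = -2^1* 19^( - 1 )*23^1*29^( - 1) * 23879^1*39511^(-1) =- 1098434/21770561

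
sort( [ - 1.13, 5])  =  [-1.13, 5]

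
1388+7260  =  8648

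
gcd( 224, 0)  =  224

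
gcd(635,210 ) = 5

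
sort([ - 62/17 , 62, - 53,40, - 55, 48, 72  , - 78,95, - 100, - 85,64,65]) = [ - 100, - 85, -78, -55, - 53,- 62/17,40,48 , 62, 64, 65,72,95]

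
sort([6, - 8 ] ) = [ - 8,6 ]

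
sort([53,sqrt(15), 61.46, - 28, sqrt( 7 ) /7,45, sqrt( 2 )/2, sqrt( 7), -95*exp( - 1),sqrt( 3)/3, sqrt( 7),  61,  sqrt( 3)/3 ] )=[ - 95*exp( - 1 ), - 28,sqrt(7)/7, sqrt (3)/3, sqrt( 3 ) /3, sqrt(2) /2,sqrt(7), sqrt (7), sqrt ( 15),45,  53, 61, 61.46]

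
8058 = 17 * 474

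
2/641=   2/641 = 0.00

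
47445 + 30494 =77939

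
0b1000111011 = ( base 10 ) 571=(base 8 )1073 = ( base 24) NJ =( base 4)20323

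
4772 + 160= 4932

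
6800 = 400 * 17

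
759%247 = 18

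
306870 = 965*318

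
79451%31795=15861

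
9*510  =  4590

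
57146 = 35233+21913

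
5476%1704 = 364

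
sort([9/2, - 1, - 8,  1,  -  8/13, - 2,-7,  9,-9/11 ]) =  [ - 8, - 7, - 2, - 1, - 9/11, - 8/13,1, 9/2,9]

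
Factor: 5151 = 3^1*17^1*101^1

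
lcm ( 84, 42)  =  84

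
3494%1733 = 28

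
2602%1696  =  906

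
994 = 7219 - 6225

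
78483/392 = 78483/392 = 200.21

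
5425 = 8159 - 2734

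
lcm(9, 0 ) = 0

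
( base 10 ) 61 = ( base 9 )67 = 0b111101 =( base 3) 2021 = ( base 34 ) 1R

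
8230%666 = 238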